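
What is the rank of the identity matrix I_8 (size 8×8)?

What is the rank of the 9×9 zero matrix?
rank(I_8) = 8, rank(0) = 0

The identity I_8 has 8 columns that are the standard basis vectors e_1, …, e_8. These are linearly independent, so all 8 columns are pivots and rank(I_8) = 8.
The 9×9 zero matrix has every entry zero, so every row is the zero row and there are no pivots; rank(0) = 0.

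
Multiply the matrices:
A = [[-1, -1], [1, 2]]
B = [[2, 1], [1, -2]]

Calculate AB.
[[-3, 1], [4, -3]]

Each entry (i,j) of AB = sum over k of A[i][k]*B[k][j].
(AB)[0][0] = (-1)*(2) + (-1)*(1) = -3
(AB)[0][1] = (-1)*(1) + (-1)*(-2) = 1
(AB)[1][0] = (1)*(2) + (2)*(1) = 4
(AB)[1][1] = (1)*(1) + (2)*(-2) = -3
AB = [[-3, 1], [4, -3]]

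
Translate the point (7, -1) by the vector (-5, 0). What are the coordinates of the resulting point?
(2, -1)

Translation by (-5, 0):
x' = 7 + -5 = 2
y' = -1 + 0 = -1
Homogeneous matrix: [[1, 0, -5], [0, 1, 0], [0, 0, 1]]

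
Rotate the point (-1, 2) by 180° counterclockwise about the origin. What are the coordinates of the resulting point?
(1, -2)

Rotation matrix R(θ) = [[cos θ, -sin θ], [sin θ, cos θ]]; for θ = 180°:
R = [[-1, 0], [0, -1]]
Result: R × [-1, 2]ᵀ = [-1·-1 + (0)·2, 0·-1 + (-1)·2]ᵀ = (1, -2)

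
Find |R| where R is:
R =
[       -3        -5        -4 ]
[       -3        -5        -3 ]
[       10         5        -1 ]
det(R) = -35

Expand along row 0 (cofactor expansion): det(R) = a*(e*i - f*h) - b*(d*i - f*g) + c*(d*h - e*g), where the 3×3 is [[a, b, c], [d, e, f], [g, h, i]].
Minor M_00 = (-5)*(-1) - (-3)*(5) = 5 + 15 = 20.
Minor M_01 = (-3)*(-1) - (-3)*(10) = 3 + 30 = 33.
Minor M_02 = (-3)*(5) - (-5)*(10) = -15 + 50 = 35.
det(R) = (-3)*(20) - (-5)*(33) + (-4)*(35) = -60 + 165 - 140 = -35.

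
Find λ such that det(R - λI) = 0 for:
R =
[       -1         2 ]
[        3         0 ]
λ = -3, 2

Solve det(R - λI) = 0. For a 2×2 matrix the characteristic equation is λ² - (trace)λ + det = 0.
trace(R) = a + d = -1 + 0 = -1.
det(R) = a*d - b*c = (-1)*(0) - (2)*(3) = 0 - 6 = -6.
Characteristic equation: λ² - (-1)λ + (-6) = 0.
Discriminant = (-1)² - 4*(-6) = 1 + 24 = 25.
λ = (-1 ± √25) / 2 = (-1 ± 5) / 2 = -3, 2.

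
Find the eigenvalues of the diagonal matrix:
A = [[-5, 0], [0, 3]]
λ₁ = -5, λ₂ = 3

The characteristic polynomial of A is det(A - λI) = (-5 - λ)(3 - λ) = 0.
The roots are λ = -5 and λ = 3, so the eigenvalues are the diagonal entries.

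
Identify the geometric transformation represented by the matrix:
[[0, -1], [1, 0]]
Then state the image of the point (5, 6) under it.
rotation by 90° counterclockwise; image of (5, 6) is (-6, 5)

This matches the form [[cos θ, -sin θ], [sin θ, cos θ]] of a rotation matrix; reading off cos θ and sin θ gives the angle.
The matrix [[0, -1], [1, 0]] represents: rotation by 90° counterclockwise.
Applying it to (5, 6): [0·5 + -1·6, 1·5 + 0·6] = (-6, 5).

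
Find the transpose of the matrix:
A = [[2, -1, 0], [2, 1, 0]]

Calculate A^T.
[[2, 2], [-1, 1], [0, 0]]

The transpose sends entry (i,j) to (j,i); rows become columns.
Row 0 of A: [2, -1, 0] -> column 0 of A^T.
Row 1 of A: [2, 1, 0] -> column 1 of A^T.
A^T = [[2, 2], [-1, 1], [0, 0]]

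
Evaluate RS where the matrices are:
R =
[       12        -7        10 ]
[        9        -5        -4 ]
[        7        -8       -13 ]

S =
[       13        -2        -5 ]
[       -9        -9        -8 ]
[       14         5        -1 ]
RS =
[      359        89       -14 ]
[      106         7        -1 ]
[      -19        -7        42 ]

Matrix multiplication: (RS)[i][j] = sum over k of R[i][k] * S[k][j].
  (RS)[0][0] = (12)*(13) + (-7)*(-9) + (10)*(14) = 359
  (RS)[0][1] = (12)*(-2) + (-7)*(-9) + (10)*(5) = 89
  (RS)[0][2] = (12)*(-5) + (-7)*(-8) + (10)*(-1) = -14
  (RS)[1][0] = (9)*(13) + (-5)*(-9) + (-4)*(14) = 106
  (RS)[1][1] = (9)*(-2) + (-5)*(-9) + (-4)*(5) = 7
  (RS)[1][2] = (9)*(-5) + (-5)*(-8) + (-4)*(-1) = -1
  (RS)[2][0] = (7)*(13) + (-8)*(-9) + (-13)*(14) = -19
  (RS)[2][1] = (7)*(-2) + (-8)*(-9) + (-13)*(5) = -7
  (RS)[2][2] = (7)*(-5) + (-8)*(-8) + (-13)*(-1) = 42
RS =
[      359        89       -14 ]
[      106         7        -1 ]
[      -19        -7        42 ]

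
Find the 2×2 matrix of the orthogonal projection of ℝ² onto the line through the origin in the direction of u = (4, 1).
[[16/17, 4/17], [4/17, 1/17]]

The orthogonal projection onto the line spanned by a nonzero vector u = (a, b) has matrix P = (u uᵀ) / (uᵀ u) = (1/(a² + b²)) · [[a², ab], [ab, b²]].
Here u = (4, 1), so a² + b² = 16 + 1 = 17.
P = (1/17) · [[16, 4], [4, 1]] = [[16/17, 4/17], [4/17, 1/17]].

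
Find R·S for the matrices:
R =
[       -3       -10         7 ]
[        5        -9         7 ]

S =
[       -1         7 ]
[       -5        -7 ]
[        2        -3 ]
RS =
[       67        28 ]
[       54        77 ]

Matrix multiplication: (RS)[i][j] = sum over k of R[i][k] * S[k][j].
  (RS)[0][0] = (-3)*(-1) + (-10)*(-5) + (7)*(2) = 67
  (RS)[0][1] = (-3)*(7) + (-10)*(-7) + (7)*(-3) = 28
  (RS)[1][0] = (5)*(-1) + (-9)*(-5) + (7)*(2) = 54
  (RS)[1][1] = (5)*(7) + (-9)*(-7) + (7)*(-3) = 77
RS =
[       67        28 ]
[       54        77 ]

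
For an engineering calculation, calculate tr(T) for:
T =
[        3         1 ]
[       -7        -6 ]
tr(T) = 3 - 6 = -3

The trace of a square matrix is the sum of its diagonal entries.
Diagonal entries of T: T[0][0] = 3, T[1][1] = -6.
tr(T) = 3 - 6 = -3.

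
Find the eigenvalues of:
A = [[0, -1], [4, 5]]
λ = 1, 4

Solve det(A - λI) = 0. For a 2×2 matrix this is λ² - (trace)λ + det = 0.
trace(A) = 0 + 5 = 5.
det(A) = (0)*(5) - (-1)*(4) = 0 + 4 = 4.
Characteristic equation: λ² - (5)λ + (4) = 0.
Discriminant: (5)² - 4*(4) = 25 - 16 = 9.
Roots: λ = (5 ± √9) / 2 = 1, 4.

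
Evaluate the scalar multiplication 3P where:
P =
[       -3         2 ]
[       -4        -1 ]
3P =
[       -9         6 ]
[      -12        -3 ]

Scalar multiplication is elementwise: (3P)[i][j] = 3 * P[i][j].
  (3P)[0][0] = 3 * (-3) = -9
  (3P)[0][1] = 3 * (2) = 6
  (3P)[1][0] = 3 * (-4) = -12
  (3P)[1][1] = 3 * (-1) = -3
3P =
[       -9         6 ]
[      -12        -3 ]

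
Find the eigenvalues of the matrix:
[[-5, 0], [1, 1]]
λ = -5 and λ = 1

Characteristic equation: det(A - λI) = 0
λ² - (trace)λ + (det) = 0
λ² - (-4)λ + (-5) = 0
λ² + 4λ - 5 = 0
Solving: λ = -5, 1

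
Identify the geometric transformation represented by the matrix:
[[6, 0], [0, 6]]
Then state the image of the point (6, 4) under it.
uniform scaling by factor 6; image of (6, 4) is (36, 24)

This is a diagonal matrix with equal entries 6, so it scales both axes by the same factor 6.
The matrix [[6, 0], [0, 6]] represents: uniform scaling by factor 6.
Applying it to (6, 4): [6·6 + 0·4, 0·6 + 6·4] = (36, 24).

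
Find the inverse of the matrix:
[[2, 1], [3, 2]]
[[2, -1], [-3, 2]]

For [[a,b],[c,d]], inverse = (1/det)·[[d,-b],[-c,a]]
det = 2·2 - 1·3 = 1
Inverse = (1/1)·[[2, -1], [-3, 2]]
        = [[2, -1], [-3, 2]]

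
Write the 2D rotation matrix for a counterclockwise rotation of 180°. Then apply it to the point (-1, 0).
R = [[-1, 0], [0, -1]]; R·(-1, 0) = (1, 0)

Rotation matrix formula: R(θ) = [[cos θ, -sin θ], [sin θ, cos θ]]
For θ = 180°:
cos(180°) = -1
sin(180°) = 0
R = [[-1, 0], [0, -1]]
Apply to (-1, 0): [-1·-1 + (0)·0, 0·-1 + -1·0] = (1, 0)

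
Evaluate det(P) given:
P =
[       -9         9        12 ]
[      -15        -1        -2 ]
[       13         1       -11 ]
det(P) = -1860

Expand along row 0 (cofactor expansion): det(P) = a*(e*i - f*h) - b*(d*i - f*g) + c*(d*h - e*g), where the 3×3 is [[a, b, c], [d, e, f], [g, h, i]].
Minor M_00 = (-1)*(-11) - (-2)*(1) = 11 + 2 = 13.
Minor M_01 = (-15)*(-11) - (-2)*(13) = 165 + 26 = 191.
Minor M_02 = (-15)*(1) - (-1)*(13) = -15 + 13 = -2.
det(P) = (-9)*(13) - (9)*(191) + (12)*(-2) = -117 - 1719 - 24 = -1860.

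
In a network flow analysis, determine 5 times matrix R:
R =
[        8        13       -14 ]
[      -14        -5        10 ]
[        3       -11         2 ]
5R =
[       40        65       -70 ]
[      -70       -25        50 ]
[       15       -55        10 ]

Scalar multiplication is elementwise: (5R)[i][j] = 5 * R[i][j].
  (5R)[0][0] = 5 * (8) = 40
  (5R)[0][1] = 5 * (13) = 65
  (5R)[0][2] = 5 * (-14) = -70
  (5R)[1][0] = 5 * (-14) = -70
  (5R)[1][1] = 5 * (-5) = -25
  (5R)[1][2] = 5 * (10) = 50
  (5R)[2][0] = 5 * (3) = 15
  (5R)[2][1] = 5 * (-11) = -55
  (5R)[2][2] = 5 * (2) = 10
5R =
[       40        65       -70 ]
[      -70       -25        50 ]
[       15       -55        10 ]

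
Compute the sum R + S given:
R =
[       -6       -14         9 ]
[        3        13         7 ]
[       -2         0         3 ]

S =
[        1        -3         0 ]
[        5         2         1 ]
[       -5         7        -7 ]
R + S =
[       -5       -17         9 ]
[        8        15         8 ]
[       -7         7        -4 ]

Matrix addition is elementwise: (R+S)[i][j] = R[i][j] + S[i][j].
  (R+S)[0][0] = (-6) + (1) = -5
  (R+S)[0][1] = (-14) + (-3) = -17
  (R+S)[0][2] = (9) + (0) = 9
  (R+S)[1][0] = (3) + (5) = 8
  (R+S)[1][1] = (13) + (2) = 15
  (R+S)[1][2] = (7) + (1) = 8
  (R+S)[2][0] = (-2) + (-5) = -7
  (R+S)[2][1] = (0) + (7) = 7
  (R+S)[2][2] = (3) + (-7) = -4
R + S =
[       -5       -17         9 ]
[        8        15         8 ]
[       -7         7        -4 ]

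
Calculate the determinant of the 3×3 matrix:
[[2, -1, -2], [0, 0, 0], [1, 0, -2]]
0

Expansion along first row:
det = 2·det([[0,0],[0,-2]]) - -1·det([[0,0],[1,-2]]) + -2·det([[0,0],[1,0]])
    = 2·(0·-2 - 0·0) - -1·(0·-2 - 0·1) + -2·(0·0 - 0·1)
    = 2·0 - -1·0 + -2·0
    = 0 + 0 + 0 = 0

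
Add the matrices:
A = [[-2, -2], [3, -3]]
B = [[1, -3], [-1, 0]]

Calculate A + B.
[[-1, -5], [2, -3]]

Add corresponding elements:
(-2)+(1)=-1
(-2)+(-3)=-5
(3)+(-1)=2
(-3)+(0)=-3
A + B = [[-1, -5], [2, -3]]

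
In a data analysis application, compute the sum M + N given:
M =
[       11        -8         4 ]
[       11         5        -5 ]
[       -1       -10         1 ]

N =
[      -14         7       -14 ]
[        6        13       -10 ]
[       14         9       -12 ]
M + N =
[       -3        -1       -10 ]
[       17        18       -15 ]
[       13        -1       -11 ]

Matrix addition is elementwise: (M+N)[i][j] = M[i][j] + N[i][j].
  (M+N)[0][0] = (11) + (-14) = -3
  (M+N)[0][1] = (-8) + (7) = -1
  (M+N)[0][2] = (4) + (-14) = -10
  (M+N)[1][0] = (11) + (6) = 17
  (M+N)[1][1] = (5) + (13) = 18
  (M+N)[1][2] = (-5) + (-10) = -15
  (M+N)[2][0] = (-1) + (14) = 13
  (M+N)[2][1] = (-10) + (9) = -1
  (M+N)[2][2] = (1) + (-12) = -11
M + N =
[       -3        -1       -10 ]
[       17        18       -15 ]
[       13        -1       -11 ]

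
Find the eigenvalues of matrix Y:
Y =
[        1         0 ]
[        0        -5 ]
λ = -5, 1

Solve det(Y - λI) = 0. For a 2×2 matrix the characteristic equation is λ² - (trace)λ + det = 0.
trace(Y) = a + d = 1 - 5 = -4.
det(Y) = a*d - b*c = (1)*(-5) - (0)*(0) = -5 - 0 = -5.
Characteristic equation: λ² - (-4)λ + (-5) = 0.
Discriminant = (-4)² - 4*(-5) = 16 + 20 = 36.
λ = (-4 ± √36) / 2 = (-4 ± 6) / 2 = -5, 1.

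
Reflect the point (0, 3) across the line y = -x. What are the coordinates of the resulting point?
(-3, 0)

Reflection across line y = -x: (0, 3) → (-3, 0)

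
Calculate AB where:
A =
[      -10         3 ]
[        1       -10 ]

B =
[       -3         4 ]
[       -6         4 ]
AB =
[       12       -28 ]
[       57       -36 ]

Matrix multiplication: (AB)[i][j] = sum over k of A[i][k] * B[k][j].
  (AB)[0][0] = (-10)*(-3) + (3)*(-6) = 12
  (AB)[0][1] = (-10)*(4) + (3)*(4) = -28
  (AB)[1][0] = (1)*(-3) + (-10)*(-6) = 57
  (AB)[1][1] = (1)*(4) + (-10)*(4) = -36
AB =
[       12       -28 ]
[       57       -36 ]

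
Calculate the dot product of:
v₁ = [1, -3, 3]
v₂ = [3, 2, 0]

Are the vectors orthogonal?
-3, No

The dot product is the sum of products of corresponding components.
v₁·v₂ = (1)*(3) + (-3)*(2) + (3)*(0) = 3 - 6 + 0 = -3.
Two vectors are orthogonal iff their dot product is 0; here the dot product is -3, so the vectors are not orthogonal.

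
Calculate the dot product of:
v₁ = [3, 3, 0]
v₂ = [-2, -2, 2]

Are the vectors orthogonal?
-12, No

The dot product is the sum of products of corresponding components.
v₁·v₂ = (3)*(-2) + (3)*(-2) + (0)*(2) = -6 - 6 + 0 = -12.
Two vectors are orthogonal iff their dot product is 0; here the dot product is -12, so the vectors are not orthogonal.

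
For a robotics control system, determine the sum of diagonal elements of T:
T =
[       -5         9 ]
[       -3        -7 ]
tr(T) = -5 - 7 = -12

The trace of a square matrix is the sum of its diagonal entries.
Diagonal entries of T: T[0][0] = -5, T[1][1] = -7.
tr(T) = -5 - 7 = -12.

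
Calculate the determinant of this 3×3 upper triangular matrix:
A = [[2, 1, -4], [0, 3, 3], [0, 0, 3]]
18

The determinant of a triangular matrix is the product of its diagonal entries (the off-diagonal entries above the diagonal do not affect it).
det(A) = (2) * (3) * (3) = 18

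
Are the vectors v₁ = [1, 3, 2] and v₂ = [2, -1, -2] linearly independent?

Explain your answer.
Yes, linearly independent

Two vectors are linearly dependent iff one is a scalar multiple of the other.
No single scalar k satisfies v₂ = k·v₁ (the ratios of corresponding entries disagree), so v₁ and v₂ are linearly independent.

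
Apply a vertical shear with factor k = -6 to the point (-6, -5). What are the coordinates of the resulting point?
(-6, 31)

Shear matrix for vertical shear with factor k = -6:
[[1, 0], [-6, 1]]
Result: (-6, -5) → (-6, 31)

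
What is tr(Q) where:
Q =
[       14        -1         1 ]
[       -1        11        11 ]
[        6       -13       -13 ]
tr(Q) = 14 + 11 - 13 = 12

The trace of a square matrix is the sum of its diagonal entries.
Diagonal entries of Q: Q[0][0] = 14, Q[1][1] = 11, Q[2][2] = -13.
tr(Q) = 14 + 11 - 13 = 12.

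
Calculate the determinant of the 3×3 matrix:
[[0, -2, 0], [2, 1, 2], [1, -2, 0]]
-4

Expansion along first row:
det = 0·det([[1,2],[-2,0]]) - -2·det([[2,2],[1,0]]) + 0·det([[2,1],[1,-2]])
    = 0·(1·0 - 2·-2) - -2·(2·0 - 2·1) + 0·(2·-2 - 1·1)
    = 0·4 - -2·-2 + 0·-5
    = 0 + -4 + 0 = -4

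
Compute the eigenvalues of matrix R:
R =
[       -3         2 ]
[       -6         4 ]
λ = 0, 1

Solve det(R - λI) = 0. For a 2×2 matrix the characteristic equation is λ² - (trace)λ + det = 0.
trace(R) = a + d = -3 + 4 = 1.
det(R) = a*d - b*c = (-3)*(4) - (2)*(-6) = -12 + 12 = 0.
Characteristic equation: λ² - (1)λ + (0) = 0.
Discriminant = (1)² - 4*(0) = 1 - 0 = 1.
λ = (1 ± √1) / 2 = (1 ± 1) / 2 = 0, 1.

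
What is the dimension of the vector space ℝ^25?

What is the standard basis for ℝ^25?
Dimension = 25; standard basis = {e_1, e_2, e_3, …, e_25}

ℝ^25 is the space of 25-tuples of real numbers; its dimension is 25.
The standard basis consists of 25 vectors: e_1, e_2, e_3, …, e_25, where e_i is the vector with 1 in position i and 0 elsewhere.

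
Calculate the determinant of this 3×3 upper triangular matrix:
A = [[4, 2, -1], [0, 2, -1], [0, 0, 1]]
8

The determinant of a triangular matrix is the product of its diagonal entries (the off-diagonal entries above the diagonal do not affect it).
det(A) = (4) * (2) * (1) = 8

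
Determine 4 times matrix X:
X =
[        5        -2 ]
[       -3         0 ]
4X =
[       20        -8 ]
[      -12         0 ]

Scalar multiplication is elementwise: (4X)[i][j] = 4 * X[i][j].
  (4X)[0][0] = 4 * (5) = 20
  (4X)[0][1] = 4 * (-2) = -8
  (4X)[1][0] = 4 * (-3) = -12
  (4X)[1][1] = 4 * (0) = 0
4X =
[       20        -8 ]
[      -12         0 ]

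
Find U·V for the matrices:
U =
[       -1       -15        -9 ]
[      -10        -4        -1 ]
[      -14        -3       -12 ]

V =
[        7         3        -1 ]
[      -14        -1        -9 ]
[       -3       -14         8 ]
UV =
[      230       138        64 ]
[      -11       -12        38 ]
[      -20       129       -55 ]

Matrix multiplication: (UV)[i][j] = sum over k of U[i][k] * V[k][j].
  (UV)[0][0] = (-1)*(7) + (-15)*(-14) + (-9)*(-3) = 230
  (UV)[0][1] = (-1)*(3) + (-15)*(-1) + (-9)*(-14) = 138
  (UV)[0][2] = (-1)*(-1) + (-15)*(-9) + (-9)*(8) = 64
  (UV)[1][0] = (-10)*(7) + (-4)*(-14) + (-1)*(-3) = -11
  (UV)[1][1] = (-10)*(3) + (-4)*(-1) + (-1)*(-14) = -12
  (UV)[1][2] = (-10)*(-1) + (-4)*(-9) + (-1)*(8) = 38
  (UV)[2][0] = (-14)*(7) + (-3)*(-14) + (-12)*(-3) = -20
  (UV)[2][1] = (-14)*(3) + (-3)*(-1) + (-12)*(-14) = 129
  (UV)[2][2] = (-14)*(-1) + (-3)*(-9) + (-12)*(8) = -55
UV =
[      230       138        64 ]
[      -11       -12        38 ]
[      -20       129       -55 ]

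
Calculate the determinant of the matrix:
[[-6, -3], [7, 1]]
15

For a 2×2 matrix [[a, b], [c, d]], det = ad - bc
det = (-6)(1) - (-3)(7) = -6 - -21 = 15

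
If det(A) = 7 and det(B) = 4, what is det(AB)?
28

Use the multiplicative property of determinants: det(AB) = det(A)*det(B).
det(AB) = (7)*(4) = 28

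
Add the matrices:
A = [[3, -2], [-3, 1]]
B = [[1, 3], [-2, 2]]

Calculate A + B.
[[4, 1], [-5, 3]]

Add corresponding elements:
(3)+(1)=4
(-2)+(3)=1
(-3)+(-2)=-5
(1)+(2)=3
A + B = [[4, 1], [-5, 3]]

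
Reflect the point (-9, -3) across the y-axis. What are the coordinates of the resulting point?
(9, -3)

Reflection across y-axis: (-9, -3) → (9, -3)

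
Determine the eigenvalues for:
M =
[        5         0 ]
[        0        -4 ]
λ = -4, 5

Solve det(M - λI) = 0. For a 2×2 matrix the characteristic equation is λ² - (trace)λ + det = 0.
trace(M) = a + d = 5 - 4 = 1.
det(M) = a*d - b*c = (5)*(-4) - (0)*(0) = -20 - 0 = -20.
Characteristic equation: λ² - (1)λ + (-20) = 0.
Discriminant = (1)² - 4*(-20) = 1 + 80 = 81.
λ = (1 ± √81) / 2 = (1 ± 9) / 2 = -4, 5.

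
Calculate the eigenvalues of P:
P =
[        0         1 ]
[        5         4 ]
λ = -1, 5

Solve det(P - λI) = 0. For a 2×2 matrix the characteristic equation is λ² - (trace)λ + det = 0.
trace(P) = a + d = 0 + 4 = 4.
det(P) = a*d - b*c = (0)*(4) - (1)*(5) = 0 - 5 = -5.
Characteristic equation: λ² - (4)λ + (-5) = 0.
Discriminant = (4)² - 4*(-5) = 16 + 20 = 36.
λ = (4 ± √36) / 2 = (4 ± 6) / 2 = -1, 5.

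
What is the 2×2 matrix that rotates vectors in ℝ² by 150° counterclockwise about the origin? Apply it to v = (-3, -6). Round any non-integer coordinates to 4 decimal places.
R = [[-√3/2, -1/2], [1/2, -√3/2]]; R·v = (5.5981, 3.6962)

A counterclockwise rotation by angle θ in ℝ² has matrix R(θ) = [[cos θ, -sin θ], [sin θ, cos θ]].
For θ = 150°: cos θ = -√3/2, sin θ = 1/2.
R(150°) = [[-√3/2, -1/2], [1/2, -√3/2]].
R·v = [-√3/2·-3 + (-1/2)·-6, 1/2·-3 + -√3/2·-6] = (5.5981, 3.6962).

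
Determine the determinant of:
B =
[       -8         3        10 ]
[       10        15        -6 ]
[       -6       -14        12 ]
det(B) = -1520

Expand along row 0 (cofactor expansion): det(B) = a*(e*i - f*h) - b*(d*i - f*g) + c*(d*h - e*g), where the 3×3 is [[a, b, c], [d, e, f], [g, h, i]].
Minor M_00 = (15)*(12) - (-6)*(-14) = 180 - 84 = 96.
Minor M_01 = (10)*(12) - (-6)*(-6) = 120 - 36 = 84.
Minor M_02 = (10)*(-14) - (15)*(-6) = -140 + 90 = -50.
det(B) = (-8)*(96) - (3)*(84) + (10)*(-50) = -768 - 252 - 500 = -1520.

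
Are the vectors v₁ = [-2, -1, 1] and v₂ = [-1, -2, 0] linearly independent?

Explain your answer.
Yes, linearly independent

Two vectors are linearly dependent iff one is a scalar multiple of the other.
No single scalar k satisfies v₂ = k·v₁ (the ratios of corresponding entries disagree), so v₁ and v₂ are linearly independent.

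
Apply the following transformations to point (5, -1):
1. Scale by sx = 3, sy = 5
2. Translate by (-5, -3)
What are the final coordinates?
(10, -8)

Step 1: Scale (5, -1) by (sx, sy) = (3, 5) → (15, -5)
Step 2: Translate by (-5, -3) → (10, -8)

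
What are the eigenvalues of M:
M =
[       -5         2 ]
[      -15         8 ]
λ = -2, 5

Solve det(M - λI) = 0. For a 2×2 matrix the characteristic equation is λ² - (trace)λ + det = 0.
trace(M) = a + d = -5 + 8 = 3.
det(M) = a*d - b*c = (-5)*(8) - (2)*(-15) = -40 + 30 = -10.
Characteristic equation: λ² - (3)λ + (-10) = 0.
Discriminant = (3)² - 4*(-10) = 9 + 40 = 49.
λ = (3 ± √49) / 2 = (3 ± 7) / 2 = -2, 5.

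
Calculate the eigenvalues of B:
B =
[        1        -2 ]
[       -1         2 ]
λ = 0, 3

Solve det(B - λI) = 0. For a 2×2 matrix the characteristic equation is λ² - (trace)λ + det = 0.
trace(B) = a + d = 1 + 2 = 3.
det(B) = a*d - b*c = (1)*(2) - (-2)*(-1) = 2 - 2 = 0.
Characteristic equation: λ² - (3)λ + (0) = 0.
Discriminant = (3)² - 4*(0) = 9 - 0 = 9.
λ = (3 ± √9) / 2 = (3 ± 3) / 2 = 0, 3.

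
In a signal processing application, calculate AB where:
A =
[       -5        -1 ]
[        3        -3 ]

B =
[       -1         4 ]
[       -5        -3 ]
AB =
[       10       -17 ]
[       12        21 ]

Matrix multiplication: (AB)[i][j] = sum over k of A[i][k] * B[k][j].
  (AB)[0][0] = (-5)*(-1) + (-1)*(-5) = 10
  (AB)[0][1] = (-5)*(4) + (-1)*(-3) = -17
  (AB)[1][0] = (3)*(-1) + (-3)*(-5) = 12
  (AB)[1][1] = (3)*(4) + (-3)*(-3) = 21
AB =
[       10       -17 ]
[       12        21 ]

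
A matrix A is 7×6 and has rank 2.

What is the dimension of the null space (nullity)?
4

The rank-nullity theorem for an m×n matrix states:
rank(A) + nullity(A) = n (the number of columns).
Here n = 6 and rank(A) = 2, so nullity(A) = 6 - 2 = 4.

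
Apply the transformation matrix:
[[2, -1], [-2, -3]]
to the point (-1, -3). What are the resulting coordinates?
(1, 11)

Matrix multiplication:
[[2, -1], [-2, -3]] × [-1, -3]ᵀ
= [2×-1 + -1×-3, -2×-1 + -3×-3]ᵀ
= [1.0000, 11.0000]ᵀ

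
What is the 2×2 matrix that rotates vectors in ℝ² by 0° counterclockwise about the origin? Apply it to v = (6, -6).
R = [[1, 0], [0, 1]]; R·v = (6, -6)

A counterclockwise rotation by angle θ in ℝ² has matrix R(θ) = [[cos θ, -sin θ], [sin θ, cos θ]].
For θ = 0°: cos θ = 1, sin θ = 0.
R(0°) = [[1, 0], [0, 1]].
R·v = [1·6 + (0)·-6, 0·6 + 1·-6] = (6, -6).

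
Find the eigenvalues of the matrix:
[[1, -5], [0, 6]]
λ = 1 and λ = 6

Characteristic equation: det(A - λI) = 0
λ² - (trace)λ + (det) = 0
λ² - (7)λ + (6) = 0
λ² - 7λ + 6 = 0
Solving: λ = 1, 6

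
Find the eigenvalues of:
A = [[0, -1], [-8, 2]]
λ = -2, 4

Solve det(A - λI) = 0. For a 2×2 matrix this is λ² - (trace)λ + det = 0.
trace(A) = 0 + 2 = 2.
det(A) = (0)*(2) - (-1)*(-8) = 0 - 8 = -8.
Characteristic equation: λ² - (2)λ + (-8) = 0.
Discriminant: (2)² - 4*(-8) = 4 + 32 = 36.
Roots: λ = (2 ± √36) / 2 = -2, 4.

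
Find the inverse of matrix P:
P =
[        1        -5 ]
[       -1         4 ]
det(P) = -1
P⁻¹ =
[       -4        -5 ]
[       -1        -1 ]

For a 2×2 matrix P = [[a, b], [c, d]] with det(P) ≠ 0, P⁻¹ = (1/det(P)) * [[d, -b], [-c, a]].
det(P) = (1)*(4) - (-5)*(-1) = 4 - 5 = -1.
P⁻¹ = (1/-1) * [[4, 5], [1, 1]].
Dividing each entry by -1 and reducing:
P⁻¹ =
[       -4        -5 ]
[       -1        -1 ]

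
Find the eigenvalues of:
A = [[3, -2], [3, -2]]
λ = 0, 1

Solve det(A - λI) = 0. For a 2×2 matrix this is λ² - (trace)λ + det = 0.
trace(A) = 3 - 2 = 1.
det(A) = (3)*(-2) - (-2)*(3) = -6 + 6 = 0.
Characteristic equation: λ² - (1)λ + (0) = 0.
Discriminant: (1)² - 4*(0) = 1 - 0 = 1.
Roots: λ = (1 ± √1) / 2 = 0, 1.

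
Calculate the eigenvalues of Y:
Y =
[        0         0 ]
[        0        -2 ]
λ = -2, 0

Solve det(Y - λI) = 0. For a 2×2 matrix the characteristic equation is λ² - (trace)λ + det = 0.
trace(Y) = a + d = 0 - 2 = -2.
det(Y) = a*d - b*c = (0)*(-2) - (0)*(0) = 0 - 0 = 0.
Characteristic equation: λ² - (-2)λ + (0) = 0.
Discriminant = (-2)² - 4*(0) = 4 - 0 = 4.
λ = (-2 ± √4) / 2 = (-2 ± 2) / 2 = -2, 0.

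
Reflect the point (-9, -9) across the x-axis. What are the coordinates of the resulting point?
(-9, 9)

Reflection across x-axis: (-9, -9) → (-9, 9)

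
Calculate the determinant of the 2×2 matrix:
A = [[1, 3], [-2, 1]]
7

For A = [[a, b], [c, d]], det(A) = a*d - b*c.
det(A) = (1)*(1) - (3)*(-2) = 1 - -6 = 7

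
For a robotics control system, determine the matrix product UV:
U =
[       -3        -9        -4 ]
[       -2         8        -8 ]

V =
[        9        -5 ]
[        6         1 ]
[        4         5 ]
UV =
[      -97       -14 ]
[       -2       -22 ]

Matrix multiplication: (UV)[i][j] = sum over k of U[i][k] * V[k][j].
  (UV)[0][0] = (-3)*(9) + (-9)*(6) + (-4)*(4) = -97
  (UV)[0][1] = (-3)*(-5) + (-9)*(1) + (-4)*(5) = -14
  (UV)[1][0] = (-2)*(9) + (8)*(6) + (-8)*(4) = -2
  (UV)[1][1] = (-2)*(-5) + (8)*(1) + (-8)*(5) = -22
UV =
[      -97       -14 ]
[       -2       -22 ]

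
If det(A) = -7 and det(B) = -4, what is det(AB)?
28

Use the multiplicative property of determinants: det(AB) = det(A)*det(B).
det(AB) = (-7)*(-4) = 28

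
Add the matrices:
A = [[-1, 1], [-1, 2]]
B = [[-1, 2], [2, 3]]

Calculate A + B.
[[-2, 3], [1, 5]]

Add corresponding elements:
(-1)+(-1)=-2
(1)+(2)=3
(-1)+(2)=1
(2)+(3)=5
A + B = [[-2, 3], [1, 5]]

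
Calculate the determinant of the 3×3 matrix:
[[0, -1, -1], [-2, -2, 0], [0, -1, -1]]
0

Expansion along first row:
det = 0·det([[-2,0],[-1,-1]]) - -1·det([[-2,0],[0,-1]]) + -1·det([[-2,-2],[0,-1]])
    = 0·(-2·-1 - 0·-1) - -1·(-2·-1 - 0·0) + -1·(-2·-1 - -2·0)
    = 0·2 - -1·2 + -1·2
    = 0 + 2 + -2 = 0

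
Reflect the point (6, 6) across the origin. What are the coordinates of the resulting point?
(-6, -6)

Reflection across origin: (6, 6) → (-6, -6)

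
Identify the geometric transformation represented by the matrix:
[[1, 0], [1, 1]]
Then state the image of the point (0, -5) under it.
vertical shear with factor 1; image of (0, -5) is (0, -5)

The matrix [[1, 0], [k, 1]] sends (x, y) to (x, 1x + y), leaving the x-coordinate fixed: a vertical shear.
The matrix [[1, 0], [1, 1]] represents: vertical shear with factor 1.
Applying it to (0, -5): [1·0 + 0·-5, 1·0 + 1·-5] = (0, -5).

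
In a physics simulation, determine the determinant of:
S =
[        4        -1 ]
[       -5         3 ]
det(S) = 7

For a 2×2 matrix [[a, b], [c, d]], det = a*d - b*c.
det(S) = (4)*(3) - (-1)*(-5) = 12 - 5 = 7.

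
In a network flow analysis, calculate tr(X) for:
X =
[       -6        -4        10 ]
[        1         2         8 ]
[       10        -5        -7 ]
tr(X) = -6 + 2 - 7 = -11

The trace of a square matrix is the sum of its diagonal entries.
Diagonal entries of X: X[0][0] = -6, X[1][1] = 2, X[2][2] = -7.
tr(X) = -6 + 2 - 7 = -11.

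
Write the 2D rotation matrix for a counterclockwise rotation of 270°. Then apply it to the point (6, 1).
R = [[0, 1], [-1, 0]]; R·(6, 1) = (1, -6)

Rotation matrix formula: R(θ) = [[cos θ, -sin θ], [sin θ, cos θ]]
For θ = 270°:
cos(270°) = 0
sin(270°) = -1
R = [[0, 1], [-1, 0]]
Apply to (6, 1): [0·6 + (1)·1, -1·6 + 0·1] = (1, -6)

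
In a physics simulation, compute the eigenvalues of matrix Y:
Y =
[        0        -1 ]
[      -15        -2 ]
λ = -5, 3

Solve det(Y - λI) = 0. For a 2×2 matrix the characteristic equation is λ² - (trace)λ + det = 0.
trace(Y) = a + d = 0 - 2 = -2.
det(Y) = a*d - b*c = (0)*(-2) - (-1)*(-15) = 0 - 15 = -15.
Characteristic equation: λ² - (-2)λ + (-15) = 0.
Discriminant = (-2)² - 4*(-15) = 4 + 60 = 64.
λ = (-2 ± √64) / 2 = (-2 ± 8) / 2 = -5, 3.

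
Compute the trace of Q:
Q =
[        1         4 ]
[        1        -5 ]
tr(Q) = 1 - 5 = -4

The trace of a square matrix is the sum of its diagonal entries.
Diagonal entries of Q: Q[0][0] = 1, Q[1][1] = -5.
tr(Q) = 1 - 5 = -4.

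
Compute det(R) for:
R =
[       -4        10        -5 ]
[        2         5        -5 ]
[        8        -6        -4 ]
det(R) = 140

Expand along row 0 (cofactor expansion): det(R) = a*(e*i - f*h) - b*(d*i - f*g) + c*(d*h - e*g), where the 3×3 is [[a, b, c], [d, e, f], [g, h, i]].
Minor M_00 = (5)*(-4) - (-5)*(-6) = -20 - 30 = -50.
Minor M_01 = (2)*(-4) - (-5)*(8) = -8 + 40 = 32.
Minor M_02 = (2)*(-6) - (5)*(8) = -12 - 40 = -52.
det(R) = (-4)*(-50) - (10)*(32) + (-5)*(-52) = 200 - 320 + 260 = 140.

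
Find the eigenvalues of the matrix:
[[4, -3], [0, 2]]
λ = 2 and λ = 4

Characteristic equation: det(A - λI) = 0
λ² - (trace)λ + (det) = 0
λ² - (6)λ + (8) = 0
λ² - 6λ + 8 = 0
Solving: λ = 2, 4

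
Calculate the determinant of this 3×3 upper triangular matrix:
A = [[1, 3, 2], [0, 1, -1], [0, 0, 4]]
4

The determinant of a triangular matrix is the product of its diagonal entries (the off-diagonal entries above the diagonal do not affect it).
det(A) = (1) * (1) * (4) = 4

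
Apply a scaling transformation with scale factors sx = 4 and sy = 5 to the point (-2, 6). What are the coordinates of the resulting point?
(-8, 30)

Scaling matrix:
[[4, 0], [0, 5]]
Result: (-2 × 4, 6 × 5) = (-8, 30)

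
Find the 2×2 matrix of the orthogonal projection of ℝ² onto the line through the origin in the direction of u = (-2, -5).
[[4/29, 10/29], [10/29, 25/29]]

The orthogonal projection onto the line spanned by a nonzero vector u = (a, b) has matrix P = (u uᵀ) / (uᵀ u) = (1/(a² + b²)) · [[a², ab], [ab, b²]].
Here u = (-2, -5), so a² + b² = 4 + 25 = 29.
P = (1/29) · [[4, 10], [10, 25]] = [[4/29, 10/29], [10/29, 25/29]].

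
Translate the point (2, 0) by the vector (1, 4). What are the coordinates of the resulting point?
(3, 4)

Translation by (1, 4):
x' = 2 + 1 = 3
y' = 0 + 4 = 4
Homogeneous matrix: [[1, 0, 1], [0, 1, 4], [0, 0, 1]]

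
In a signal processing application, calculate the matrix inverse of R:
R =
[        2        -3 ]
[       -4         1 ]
det(R) = -10
R⁻¹ =
[    -1/10     -3/10 ]
[     -2/5      -1/5 ]

For a 2×2 matrix R = [[a, b], [c, d]] with det(R) ≠ 0, R⁻¹ = (1/det(R)) * [[d, -b], [-c, a]].
det(R) = (2)*(1) - (-3)*(-4) = 2 - 12 = -10.
R⁻¹ = (1/-10) * [[1, 3], [4, 2]].
Dividing each entry by -10 and reducing:
R⁻¹ =
[    -1/10     -3/10 ]
[     -2/5      -1/5 ]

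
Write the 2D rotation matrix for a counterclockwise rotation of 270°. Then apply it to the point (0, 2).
R = [[0, 1], [-1, 0]]; R·(0, 2) = (2, 0)

Rotation matrix formula: R(θ) = [[cos θ, -sin θ], [sin θ, cos θ]]
For θ = 270°:
cos(270°) = 0
sin(270°) = -1
R = [[0, 1], [-1, 0]]
Apply to (0, 2): [0·0 + (1)·2, -1·0 + 0·2] = (2, 0)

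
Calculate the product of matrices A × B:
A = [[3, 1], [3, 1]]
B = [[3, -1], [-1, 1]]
[[8, -2], [8, -2]]

Matrix multiplication:
C[0][0] = 3×3 + 1×-1 = 8
C[0][1] = 3×-1 + 1×1 = -2
C[1][0] = 3×3 + 1×-1 = 8
C[1][1] = 3×-1 + 1×1 = -2
Result: [[8, -2], [8, -2]]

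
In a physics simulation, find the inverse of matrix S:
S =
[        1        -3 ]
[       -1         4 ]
det(S) = 1
S⁻¹ =
[        4         3 ]
[        1         1 ]

For a 2×2 matrix S = [[a, b], [c, d]] with det(S) ≠ 0, S⁻¹ = (1/det(S)) * [[d, -b], [-c, a]].
det(S) = (1)*(4) - (-3)*(-1) = 4 - 3 = 1.
S⁻¹ = (1/1) * [[4, 3], [1, 1]].
Dividing each entry by 1 and reducing:
S⁻¹ =
[        4         3 ]
[        1         1 ]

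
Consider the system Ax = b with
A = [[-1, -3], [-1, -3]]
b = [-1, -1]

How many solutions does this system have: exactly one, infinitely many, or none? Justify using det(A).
Infinitely many solutions

det(A) = (-1)*(-3) - (-3)*(-1) = 0, so A is singular (column 2 is 3 times column 1).
b = [-1, -1] = 1 * column 1 of A, so b lies in the column space of A.
A singular matrix whose right-hand side is in its column space gives a 1-parameter family of solutions — infinitely many.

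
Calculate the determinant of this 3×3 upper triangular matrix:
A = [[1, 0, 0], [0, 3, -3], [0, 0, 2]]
6

The determinant of a triangular matrix is the product of its diagonal entries (the off-diagonal entries above the diagonal do not affect it).
det(A) = (1) * (3) * (2) = 6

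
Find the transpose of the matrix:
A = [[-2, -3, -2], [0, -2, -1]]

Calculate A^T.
[[-2, 0], [-3, -2], [-2, -1]]

The transpose sends entry (i,j) to (j,i); rows become columns.
Row 0 of A: [-2, -3, -2] -> column 0 of A^T.
Row 1 of A: [0, -2, -1] -> column 1 of A^T.
A^T = [[-2, 0], [-3, -2], [-2, -1]]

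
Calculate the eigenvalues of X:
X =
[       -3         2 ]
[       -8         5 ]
λ = 1, 1

Solve det(X - λI) = 0. For a 2×2 matrix the characteristic equation is λ² - (trace)λ + det = 0.
trace(X) = a + d = -3 + 5 = 2.
det(X) = a*d - b*c = (-3)*(5) - (2)*(-8) = -15 + 16 = 1.
Characteristic equation: λ² - (2)λ + (1) = 0.
Discriminant = (2)² - 4*(1) = 4 - 4 = 0.
λ = (2 ± √0) / 2 = (2 ± 0) / 2 = 1, 1.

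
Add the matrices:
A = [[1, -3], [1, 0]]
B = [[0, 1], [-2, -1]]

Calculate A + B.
[[1, -2], [-1, -1]]

Add corresponding elements:
(1)+(0)=1
(-3)+(1)=-2
(1)+(-2)=-1
(0)+(-1)=-1
A + B = [[1, -2], [-1, -1]]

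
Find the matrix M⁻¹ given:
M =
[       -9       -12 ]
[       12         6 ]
det(M) = 90
M⁻¹ =
[     1/15      2/15 ]
[    -2/15     -1/10 ]

For a 2×2 matrix M = [[a, b], [c, d]] with det(M) ≠ 0, M⁻¹ = (1/det(M)) * [[d, -b], [-c, a]].
det(M) = (-9)*(6) - (-12)*(12) = -54 + 144 = 90.
M⁻¹ = (1/90) * [[6, 12], [-12, -9]].
Dividing each entry by 90 and reducing:
M⁻¹ =
[     1/15      2/15 ]
[    -2/15     -1/10 ]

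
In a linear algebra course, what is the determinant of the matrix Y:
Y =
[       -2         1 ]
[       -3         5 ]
det(Y) = -7

For a 2×2 matrix [[a, b], [c, d]], det = a*d - b*c.
det(Y) = (-2)*(5) - (1)*(-3) = -10 + 3 = -7.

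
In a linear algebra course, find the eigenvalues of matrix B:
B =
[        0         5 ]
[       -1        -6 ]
λ = -5, -1

Solve det(B - λI) = 0. For a 2×2 matrix the characteristic equation is λ² - (trace)λ + det = 0.
trace(B) = a + d = 0 - 6 = -6.
det(B) = a*d - b*c = (0)*(-6) - (5)*(-1) = 0 + 5 = 5.
Characteristic equation: λ² - (-6)λ + (5) = 0.
Discriminant = (-6)² - 4*(5) = 36 - 20 = 16.
λ = (-6 ± √16) / 2 = (-6 ± 4) / 2 = -5, -1.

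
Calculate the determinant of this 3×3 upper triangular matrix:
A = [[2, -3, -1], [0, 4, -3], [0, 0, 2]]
16

The determinant of a triangular matrix is the product of its diagonal entries (the off-diagonal entries above the diagonal do not affect it).
det(A) = (2) * (4) * (2) = 16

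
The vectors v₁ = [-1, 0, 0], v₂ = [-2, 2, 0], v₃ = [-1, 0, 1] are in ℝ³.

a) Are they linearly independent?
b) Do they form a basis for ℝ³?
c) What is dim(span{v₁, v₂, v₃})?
Yes independent, yes basis, dim = 3

Stack v₁, v₂, v₃ as rows of a 3×3 matrix.
[[-1, 0, 0]; [-2, 2, 0]; [-1, 0, 1]] is already lower triangular with nonzero diagonal entries (-1, 2, 1), so its determinant is the product of the diagonal entries, det = (-1)·(2)·(1) = -2 ≠ 0, and the rows are linearly independent.
Three linearly independent vectors in ℝ³ form a basis for ℝ³, so dim(span{v₁,v₂,v₃}) = 3.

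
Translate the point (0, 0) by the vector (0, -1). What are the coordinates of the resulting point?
(0, -1)

Translation by (0, -1):
x' = 0 + 0 = 0
y' = 0 + -1 = -1
Homogeneous matrix: [[1, 0, 0], [0, 1, -1], [0, 0, 1]]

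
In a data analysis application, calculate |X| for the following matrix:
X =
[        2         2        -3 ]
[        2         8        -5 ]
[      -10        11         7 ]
det(X) = -12

Expand along row 0 (cofactor expansion): det(X) = a*(e*i - f*h) - b*(d*i - f*g) + c*(d*h - e*g), where the 3×3 is [[a, b, c], [d, e, f], [g, h, i]].
Minor M_00 = (8)*(7) - (-5)*(11) = 56 + 55 = 111.
Minor M_01 = (2)*(7) - (-5)*(-10) = 14 - 50 = -36.
Minor M_02 = (2)*(11) - (8)*(-10) = 22 + 80 = 102.
det(X) = (2)*(111) - (2)*(-36) + (-3)*(102) = 222 + 72 - 306 = -12.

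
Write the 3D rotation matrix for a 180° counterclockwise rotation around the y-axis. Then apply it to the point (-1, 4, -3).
R = [[-1, 0, 0], [0, 1, 0], [0, 0, -1]]; R·(-1, 4, -3) = (1, 4, 3)

Rotation matrix for 180° around y-axis:
cos(180°) = -1, sin(180°) = 0
R = [[-1, 0, 0], [0, 1, 0], [0, 0, -1]]
Apply to (-1, 4, -3): R·[-1, 4, -3]ᵀ = (1, 4, 3)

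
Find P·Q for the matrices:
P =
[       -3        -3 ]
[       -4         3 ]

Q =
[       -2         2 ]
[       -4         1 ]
PQ =
[       18        -9 ]
[       -4        -5 ]

Matrix multiplication: (PQ)[i][j] = sum over k of P[i][k] * Q[k][j].
  (PQ)[0][0] = (-3)*(-2) + (-3)*(-4) = 18
  (PQ)[0][1] = (-3)*(2) + (-3)*(1) = -9
  (PQ)[1][0] = (-4)*(-2) + (3)*(-4) = -4
  (PQ)[1][1] = (-4)*(2) + (3)*(1) = -5
PQ =
[       18        -9 ]
[       -4        -5 ]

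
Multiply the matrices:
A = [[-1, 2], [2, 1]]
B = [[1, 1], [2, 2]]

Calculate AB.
[[3, 3], [4, 4]]

Each entry (i,j) of AB = sum over k of A[i][k]*B[k][j].
(AB)[0][0] = (-1)*(1) + (2)*(2) = 3
(AB)[0][1] = (-1)*(1) + (2)*(2) = 3
(AB)[1][0] = (2)*(1) + (1)*(2) = 4
(AB)[1][1] = (2)*(1) + (1)*(2) = 4
AB = [[3, 3], [4, 4]]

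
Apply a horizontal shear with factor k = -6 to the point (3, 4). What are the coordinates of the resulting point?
(-21, 4)

Shear matrix for horizontal shear with factor k = -6:
[[1, -6], [0, 1]]
Result: (3, 4) → (-21, 4)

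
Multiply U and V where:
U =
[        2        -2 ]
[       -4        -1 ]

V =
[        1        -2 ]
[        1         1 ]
UV =
[        0        -6 ]
[       -5         7 ]

Matrix multiplication: (UV)[i][j] = sum over k of U[i][k] * V[k][j].
  (UV)[0][0] = (2)*(1) + (-2)*(1) = 0
  (UV)[0][1] = (2)*(-2) + (-2)*(1) = -6
  (UV)[1][0] = (-4)*(1) + (-1)*(1) = -5
  (UV)[1][1] = (-4)*(-2) + (-1)*(1) = 7
UV =
[        0        -6 ]
[       -5         7 ]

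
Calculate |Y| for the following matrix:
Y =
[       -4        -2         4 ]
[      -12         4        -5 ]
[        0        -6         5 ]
det(Y) = 208

Expand along row 0 (cofactor expansion): det(Y) = a*(e*i - f*h) - b*(d*i - f*g) + c*(d*h - e*g), where the 3×3 is [[a, b, c], [d, e, f], [g, h, i]].
Minor M_00 = (4)*(5) - (-5)*(-6) = 20 - 30 = -10.
Minor M_01 = (-12)*(5) - (-5)*(0) = -60 - 0 = -60.
Minor M_02 = (-12)*(-6) - (4)*(0) = 72 - 0 = 72.
det(Y) = (-4)*(-10) - (-2)*(-60) + (4)*(72) = 40 - 120 + 288 = 208.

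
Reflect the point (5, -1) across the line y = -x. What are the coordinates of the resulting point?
(1, -5)

Reflection across line y = -x: (5, -1) → (1, -5)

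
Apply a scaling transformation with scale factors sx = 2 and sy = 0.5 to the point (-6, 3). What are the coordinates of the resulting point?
(-12, 1.5)

Scaling matrix:
[[2, 0], [0, 0.50]]
Result: (-6 × 2, 3 × 0.5) = (-12, 1.5)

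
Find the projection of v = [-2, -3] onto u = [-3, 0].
[-2, 0]

The projection of v onto u is proj_u(v) = ((v·u) / (u·u)) · u.
v·u = (-2)*(-3) + (-3)*(0) = 6.
u·u = (-3)*(-3) + (0)*(0) = 9.
coefficient = 6 / 9 = 2/3.
proj_u(v) = 2/3 · [-3, 0] = [-2, 0].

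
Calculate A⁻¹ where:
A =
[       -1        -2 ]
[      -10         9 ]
det(A) = -29
A⁻¹ =
[    -9/29     -2/29 ]
[   -10/29      1/29 ]

For a 2×2 matrix A = [[a, b], [c, d]] with det(A) ≠ 0, A⁻¹ = (1/det(A)) * [[d, -b], [-c, a]].
det(A) = (-1)*(9) - (-2)*(-10) = -9 - 20 = -29.
A⁻¹ = (1/-29) * [[9, 2], [10, -1]].
Dividing each entry by -29 and reducing:
A⁻¹ =
[    -9/29     -2/29 ]
[   -10/29      1/29 ]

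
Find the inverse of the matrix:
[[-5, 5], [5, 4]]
[[-4/45, 1/9], [1/9, 1/9]]

For [[a,b],[c,d]], inverse = (1/det)·[[d,-b],[-c,a]]
det = -5·4 - 5·5 = -45
Inverse = (1/-45)·[[4, -5], [-5, -5]]
        = [[-4/45, 1/9], [1/9, 1/9]]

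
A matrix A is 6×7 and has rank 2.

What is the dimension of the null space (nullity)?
5

The rank-nullity theorem for an m×n matrix states:
rank(A) + nullity(A) = n (the number of columns).
Here n = 7 and rank(A) = 2, so nullity(A) = 7 - 2 = 5.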